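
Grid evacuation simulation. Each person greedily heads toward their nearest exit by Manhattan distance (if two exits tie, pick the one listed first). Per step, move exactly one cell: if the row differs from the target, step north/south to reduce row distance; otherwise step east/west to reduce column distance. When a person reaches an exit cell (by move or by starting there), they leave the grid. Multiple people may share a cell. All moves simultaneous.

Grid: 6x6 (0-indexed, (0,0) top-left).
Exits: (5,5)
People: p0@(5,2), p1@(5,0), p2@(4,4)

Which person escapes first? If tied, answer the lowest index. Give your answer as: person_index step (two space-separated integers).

Answer: 2 2

Derivation:
Step 1: p0:(5,2)->(5,3) | p1:(5,0)->(5,1) | p2:(4,4)->(5,4)
Step 2: p0:(5,3)->(5,4) | p1:(5,1)->(5,2) | p2:(5,4)->(5,5)->EXIT
Step 3: p0:(5,4)->(5,5)->EXIT | p1:(5,2)->(5,3) | p2:escaped
Step 4: p0:escaped | p1:(5,3)->(5,4) | p2:escaped
Step 5: p0:escaped | p1:(5,4)->(5,5)->EXIT | p2:escaped
Exit steps: [3, 5, 2]
First to escape: p2 at step 2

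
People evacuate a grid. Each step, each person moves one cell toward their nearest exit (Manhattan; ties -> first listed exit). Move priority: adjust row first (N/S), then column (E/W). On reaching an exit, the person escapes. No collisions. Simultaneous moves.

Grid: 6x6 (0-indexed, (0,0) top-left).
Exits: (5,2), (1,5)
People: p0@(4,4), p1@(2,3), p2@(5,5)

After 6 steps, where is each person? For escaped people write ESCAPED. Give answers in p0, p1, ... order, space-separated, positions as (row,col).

Step 1: p0:(4,4)->(5,4) | p1:(2,3)->(1,3) | p2:(5,5)->(5,4)
Step 2: p0:(5,4)->(5,3) | p1:(1,3)->(1,4) | p2:(5,4)->(5,3)
Step 3: p0:(5,3)->(5,2)->EXIT | p1:(1,4)->(1,5)->EXIT | p2:(5,3)->(5,2)->EXIT

ESCAPED ESCAPED ESCAPED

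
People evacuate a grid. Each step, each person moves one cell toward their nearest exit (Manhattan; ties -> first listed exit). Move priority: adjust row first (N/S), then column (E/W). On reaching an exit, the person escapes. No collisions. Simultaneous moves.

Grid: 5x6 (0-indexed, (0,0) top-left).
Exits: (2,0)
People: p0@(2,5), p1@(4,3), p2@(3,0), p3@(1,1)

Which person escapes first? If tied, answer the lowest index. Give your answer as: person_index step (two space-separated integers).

Step 1: p0:(2,5)->(2,4) | p1:(4,3)->(3,3) | p2:(3,0)->(2,0)->EXIT | p3:(1,1)->(2,1)
Step 2: p0:(2,4)->(2,3) | p1:(3,3)->(2,3) | p2:escaped | p3:(2,1)->(2,0)->EXIT
Step 3: p0:(2,3)->(2,2) | p1:(2,3)->(2,2) | p2:escaped | p3:escaped
Step 4: p0:(2,2)->(2,1) | p1:(2,2)->(2,1) | p2:escaped | p3:escaped
Step 5: p0:(2,1)->(2,0)->EXIT | p1:(2,1)->(2,0)->EXIT | p2:escaped | p3:escaped
Exit steps: [5, 5, 1, 2]
First to escape: p2 at step 1

Answer: 2 1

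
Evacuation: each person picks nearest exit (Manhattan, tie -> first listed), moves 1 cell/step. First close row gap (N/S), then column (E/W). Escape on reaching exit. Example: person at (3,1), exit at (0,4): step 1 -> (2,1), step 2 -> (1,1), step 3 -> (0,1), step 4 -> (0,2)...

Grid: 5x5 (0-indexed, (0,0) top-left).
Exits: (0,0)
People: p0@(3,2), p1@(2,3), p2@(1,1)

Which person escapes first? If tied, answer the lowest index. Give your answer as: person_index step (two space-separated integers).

Step 1: p0:(3,2)->(2,2) | p1:(2,3)->(1,3) | p2:(1,1)->(0,1)
Step 2: p0:(2,2)->(1,2) | p1:(1,3)->(0,3) | p2:(0,1)->(0,0)->EXIT
Step 3: p0:(1,2)->(0,2) | p1:(0,3)->(0,2) | p2:escaped
Step 4: p0:(0,2)->(0,1) | p1:(0,2)->(0,1) | p2:escaped
Step 5: p0:(0,1)->(0,0)->EXIT | p1:(0,1)->(0,0)->EXIT | p2:escaped
Exit steps: [5, 5, 2]
First to escape: p2 at step 2

Answer: 2 2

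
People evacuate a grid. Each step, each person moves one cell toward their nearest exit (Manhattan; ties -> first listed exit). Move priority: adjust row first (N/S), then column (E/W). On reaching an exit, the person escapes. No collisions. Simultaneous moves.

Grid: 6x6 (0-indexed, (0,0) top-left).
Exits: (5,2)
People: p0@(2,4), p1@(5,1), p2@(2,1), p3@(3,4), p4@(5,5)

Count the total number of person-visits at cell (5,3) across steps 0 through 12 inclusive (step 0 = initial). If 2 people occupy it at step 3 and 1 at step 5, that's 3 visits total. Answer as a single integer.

Answer: 3

Derivation:
Step 0: p0@(2,4) p1@(5,1) p2@(2,1) p3@(3,4) p4@(5,5) -> at (5,3): 0 [-], cum=0
Step 1: p0@(3,4) p1@ESC p2@(3,1) p3@(4,4) p4@(5,4) -> at (5,3): 0 [-], cum=0
Step 2: p0@(4,4) p1@ESC p2@(4,1) p3@(5,4) p4@(5,3) -> at (5,3): 1 [p4], cum=1
Step 3: p0@(5,4) p1@ESC p2@(5,1) p3@(5,3) p4@ESC -> at (5,3): 1 [p3], cum=2
Step 4: p0@(5,3) p1@ESC p2@ESC p3@ESC p4@ESC -> at (5,3): 1 [p0], cum=3
Step 5: p0@ESC p1@ESC p2@ESC p3@ESC p4@ESC -> at (5,3): 0 [-], cum=3
Total visits = 3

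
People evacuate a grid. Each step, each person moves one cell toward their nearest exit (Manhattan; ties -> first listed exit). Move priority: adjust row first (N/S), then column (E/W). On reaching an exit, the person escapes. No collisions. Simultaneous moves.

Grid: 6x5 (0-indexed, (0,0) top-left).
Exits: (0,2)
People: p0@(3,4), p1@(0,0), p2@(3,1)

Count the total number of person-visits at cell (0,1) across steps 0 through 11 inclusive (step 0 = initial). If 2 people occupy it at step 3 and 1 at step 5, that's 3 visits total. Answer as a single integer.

Step 0: p0@(3,4) p1@(0,0) p2@(3,1) -> at (0,1): 0 [-], cum=0
Step 1: p0@(2,4) p1@(0,1) p2@(2,1) -> at (0,1): 1 [p1], cum=1
Step 2: p0@(1,4) p1@ESC p2@(1,1) -> at (0,1): 0 [-], cum=1
Step 3: p0@(0,4) p1@ESC p2@(0,1) -> at (0,1): 1 [p2], cum=2
Step 4: p0@(0,3) p1@ESC p2@ESC -> at (0,1): 0 [-], cum=2
Step 5: p0@ESC p1@ESC p2@ESC -> at (0,1): 0 [-], cum=2
Total visits = 2

Answer: 2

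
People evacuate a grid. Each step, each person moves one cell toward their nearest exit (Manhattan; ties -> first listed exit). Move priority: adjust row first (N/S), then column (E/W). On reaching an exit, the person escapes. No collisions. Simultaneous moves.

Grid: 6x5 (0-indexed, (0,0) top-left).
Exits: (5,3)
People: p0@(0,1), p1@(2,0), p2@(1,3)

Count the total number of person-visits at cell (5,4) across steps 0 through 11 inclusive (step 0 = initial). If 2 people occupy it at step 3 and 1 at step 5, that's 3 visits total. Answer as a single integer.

Step 0: p0@(0,1) p1@(2,0) p2@(1,3) -> at (5,4): 0 [-], cum=0
Step 1: p0@(1,1) p1@(3,0) p2@(2,3) -> at (5,4): 0 [-], cum=0
Step 2: p0@(2,1) p1@(4,0) p2@(3,3) -> at (5,4): 0 [-], cum=0
Step 3: p0@(3,1) p1@(5,0) p2@(4,3) -> at (5,4): 0 [-], cum=0
Step 4: p0@(4,1) p1@(5,1) p2@ESC -> at (5,4): 0 [-], cum=0
Step 5: p0@(5,1) p1@(5,2) p2@ESC -> at (5,4): 0 [-], cum=0
Step 6: p0@(5,2) p1@ESC p2@ESC -> at (5,4): 0 [-], cum=0
Step 7: p0@ESC p1@ESC p2@ESC -> at (5,4): 0 [-], cum=0
Total visits = 0

Answer: 0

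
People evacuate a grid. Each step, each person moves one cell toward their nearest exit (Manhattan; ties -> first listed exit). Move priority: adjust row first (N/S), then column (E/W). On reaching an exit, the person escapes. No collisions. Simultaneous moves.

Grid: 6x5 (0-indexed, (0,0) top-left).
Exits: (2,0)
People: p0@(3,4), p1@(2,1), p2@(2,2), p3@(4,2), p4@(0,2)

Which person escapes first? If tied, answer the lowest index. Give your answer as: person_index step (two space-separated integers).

Answer: 1 1

Derivation:
Step 1: p0:(3,4)->(2,4) | p1:(2,1)->(2,0)->EXIT | p2:(2,2)->(2,1) | p3:(4,2)->(3,2) | p4:(0,2)->(1,2)
Step 2: p0:(2,4)->(2,3) | p1:escaped | p2:(2,1)->(2,0)->EXIT | p3:(3,2)->(2,2) | p4:(1,2)->(2,2)
Step 3: p0:(2,3)->(2,2) | p1:escaped | p2:escaped | p3:(2,2)->(2,1) | p4:(2,2)->(2,1)
Step 4: p0:(2,2)->(2,1) | p1:escaped | p2:escaped | p3:(2,1)->(2,0)->EXIT | p4:(2,1)->(2,0)->EXIT
Step 5: p0:(2,1)->(2,0)->EXIT | p1:escaped | p2:escaped | p3:escaped | p4:escaped
Exit steps: [5, 1, 2, 4, 4]
First to escape: p1 at step 1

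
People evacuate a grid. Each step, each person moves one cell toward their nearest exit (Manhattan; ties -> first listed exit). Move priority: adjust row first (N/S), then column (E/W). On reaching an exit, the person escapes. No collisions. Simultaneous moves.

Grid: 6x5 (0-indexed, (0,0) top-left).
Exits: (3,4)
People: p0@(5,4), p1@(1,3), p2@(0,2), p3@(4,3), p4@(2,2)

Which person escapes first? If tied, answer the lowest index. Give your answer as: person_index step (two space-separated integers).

Step 1: p0:(5,4)->(4,4) | p1:(1,3)->(2,3) | p2:(0,2)->(1,2) | p3:(4,3)->(3,3) | p4:(2,2)->(3,2)
Step 2: p0:(4,4)->(3,4)->EXIT | p1:(2,3)->(3,3) | p2:(1,2)->(2,2) | p3:(3,3)->(3,4)->EXIT | p4:(3,2)->(3,3)
Step 3: p0:escaped | p1:(3,3)->(3,4)->EXIT | p2:(2,2)->(3,2) | p3:escaped | p4:(3,3)->(3,4)->EXIT
Step 4: p0:escaped | p1:escaped | p2:(3,2)->(3,3) | p3:escaped | p4:escaped
Step 5: p0:escaped | p1:escaped | p2:(3,3)->(3,4)->EXIT | p3:escaped | p4:escaped
Exit steps: [2, 3, 5, 2, 3]
First to escape: p0 at step 2

Answer: 0 2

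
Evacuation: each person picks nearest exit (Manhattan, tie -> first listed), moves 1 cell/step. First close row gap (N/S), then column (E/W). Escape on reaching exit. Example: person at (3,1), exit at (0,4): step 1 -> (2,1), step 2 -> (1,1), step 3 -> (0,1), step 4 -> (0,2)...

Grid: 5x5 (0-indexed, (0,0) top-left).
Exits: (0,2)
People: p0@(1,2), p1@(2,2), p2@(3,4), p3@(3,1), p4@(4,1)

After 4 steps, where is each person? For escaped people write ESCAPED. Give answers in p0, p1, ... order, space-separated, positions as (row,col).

Step 1: p0:(1,2)->(0,2)->EXIT | p1:(2,2)->(1,2) | p2:(3,4)->(2,4) | p3:(3,1)->(2,1) | p4:(4,1)->(3,1)
Step 2: p0:escaped | p1:(1,2)->(0,2)->EXIT | p2:(2,4)->(1,4) | p3:(2,1)->(1,1) | p4:(3,1)->(2,1)
Step 3: p0:escaped | p1:escaped | p2:(1,4)->(0,4) | p3:(1,1)->(0,1) | p4:(2,1)->(1,1)
Step 4: p0:escaped | p1:escaped | p2:(0,4)->(0,3) | p3:(0,1)->(0,2)->EXIT | p4:(1,1)->(0,1)

ESCAPED ESCAPED (0,3) ESCAPED (0,1)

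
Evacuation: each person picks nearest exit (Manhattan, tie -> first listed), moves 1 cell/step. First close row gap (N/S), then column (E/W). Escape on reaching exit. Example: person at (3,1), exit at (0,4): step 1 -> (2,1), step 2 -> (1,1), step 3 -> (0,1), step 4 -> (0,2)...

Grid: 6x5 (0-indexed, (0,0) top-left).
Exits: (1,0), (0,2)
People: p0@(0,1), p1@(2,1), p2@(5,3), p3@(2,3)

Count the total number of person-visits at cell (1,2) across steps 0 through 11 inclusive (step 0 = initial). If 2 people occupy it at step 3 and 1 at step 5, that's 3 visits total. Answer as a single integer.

Step 0: p0@(0,1) p1@(2,1) p2@(5,3) p3@(2,3) -> at (1,2): 0 [-], cum=0
Step 1: p0@ESC p1@(1,1) p2@(4,3) p3@(1,3) -> at (1,2): 0 [-], cum=0
Step 2: p0@ESC p1@ESC p2@(3,3) p3@(0,3) -> at (1,2): 0 [-], cum=0
Step 3: p0@ESC p1@ESC p2@(2,3) p3@ESC -> at (1,2): 0 [-], cum=0
Step 4: p0@ESC p1@ESC p2@(1,3) p3@ESC -> at (1,2): 0 [-], cum=0
Step 5: p0@ESC p1@ESC p2@(0,3) p3@ESC -> at (1,2): 0 [-], cum=0
Step 6: p0@ESC p1@ESC p2@ESC p3@ESC -> at (1,2): 0 [-], cum=0
Total visits = 0

Answer: 0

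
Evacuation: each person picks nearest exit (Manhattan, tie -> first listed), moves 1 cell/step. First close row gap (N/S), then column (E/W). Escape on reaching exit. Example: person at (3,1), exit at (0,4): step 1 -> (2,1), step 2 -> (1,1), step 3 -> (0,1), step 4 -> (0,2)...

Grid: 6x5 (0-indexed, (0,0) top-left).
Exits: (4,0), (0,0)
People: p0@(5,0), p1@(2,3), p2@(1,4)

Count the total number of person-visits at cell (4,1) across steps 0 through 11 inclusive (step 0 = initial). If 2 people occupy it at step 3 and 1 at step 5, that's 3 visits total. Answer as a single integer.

Step 0: p0@(5,0) p1@(2,3) p2@(1,4) -> at (4,1): 0 [-], cum=0
Step 1: p0@ESC p1@(3,3) p2@(0,4) -> at (4,1): 0 [-], cum=0
Step 2: p0@ESC p1@(4,3) p2@(0,3) -> at (4,1): 0 [-], cum=0
Step 3: p0@ESC p1@(4,2) p2@(0,2) -> at (4,1): 0 [-], cum=0
Step 4: p0@ESC p1@(4,1) p2@(0,1) -> at (4,1): 1 [p1], cum=1
Step 5: p0@ESC p1@ESC p2@ESC -> at (4,1): 0 [-], cum=1
Total visits = 1

Answer: 1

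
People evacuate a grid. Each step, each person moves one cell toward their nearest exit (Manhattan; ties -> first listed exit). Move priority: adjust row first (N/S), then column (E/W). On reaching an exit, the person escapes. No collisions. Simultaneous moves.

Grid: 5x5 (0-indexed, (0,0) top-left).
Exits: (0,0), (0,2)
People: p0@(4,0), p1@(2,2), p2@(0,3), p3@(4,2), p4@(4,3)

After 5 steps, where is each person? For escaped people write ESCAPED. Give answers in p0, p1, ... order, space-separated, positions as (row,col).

Step 1: p0:(4,0)->(3,0) | p1:(2,2)->(1,2) | p2:(0,3)->(0,2)->EXIT | p3:(4,2)->(3,2) | p4:(4,3)->(3,3)
Step 2: p0:(3,0)->(2,0) | p1:(1,2)->(0,2)->EXIT | p2:escaped | p3:(3,2)->(2,2) | p4:(3,3)->(2,3)
Step 3: p0:(2,0)->(1,0) | p1:escaped | p2:escaped | p3:(2,2)->(1,2) | p4:(2,3)->(1,3)
Step 4: p0:(1,0)->(0,0)->EXIT | p1:escaped | p2:escaped | p3:(1,2)->(0,2)->EXIT | p4:(1,3)->(0,3)
Step 5: p0:escaped | p1:escaped | p2:escaped | p3:escaped | p4:(0,3)->(0,2)->EXIT

ESCAPED ESCAPED ESCAPED ESCAPED ESCAPED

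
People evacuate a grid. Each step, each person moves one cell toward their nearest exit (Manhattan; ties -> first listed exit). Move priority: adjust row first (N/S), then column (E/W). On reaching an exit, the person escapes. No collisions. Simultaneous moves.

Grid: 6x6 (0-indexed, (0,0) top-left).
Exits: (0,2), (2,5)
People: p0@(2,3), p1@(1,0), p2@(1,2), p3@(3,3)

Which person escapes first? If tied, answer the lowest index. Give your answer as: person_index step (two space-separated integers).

Answer: 2 1

Derivation:
Step 1: p0:(2,3)->(2,4) | p1:(1,0)->(0,0) | p2:(1,2)->(0,2)->EXIT | p3:(3,3)->(2,3)
Step 2: p0:(2,4)->(2,5)->EXIT | p1:(0,0)->(0,1) | p2:escaped | p3:(2,3)->(2,4)
Step 3: p0:escaped | p1:(0,1)->(0,2)->EXIT | p2:escaped | p3:(2,4)->(2,5)->EXIT
Exit steps: [2, 3, 1, 3]
First to escape: p2 at step 1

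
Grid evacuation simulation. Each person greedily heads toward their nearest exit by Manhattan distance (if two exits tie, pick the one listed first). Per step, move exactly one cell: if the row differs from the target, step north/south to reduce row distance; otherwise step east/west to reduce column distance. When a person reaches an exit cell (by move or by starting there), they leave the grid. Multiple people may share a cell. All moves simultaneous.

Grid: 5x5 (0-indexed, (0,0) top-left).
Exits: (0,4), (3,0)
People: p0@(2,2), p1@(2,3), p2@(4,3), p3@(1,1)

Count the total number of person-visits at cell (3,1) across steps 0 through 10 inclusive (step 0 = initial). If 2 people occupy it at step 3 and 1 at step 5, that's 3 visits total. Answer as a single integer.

Step 0: p0@(2,2) p1@(2,3) p2@(4,3) p3@(1,1) -> at (3,1): 0 [-], cum=0
Step 1: p0@(3,2) p1@(1,3) p2@(3,3) p3@(2,1) -> at (3,1): 0 [-], cum=0
Step 2: p0@(3,1) p1@(0,3) p2@(3,2) p3@(3,1) -> at (3,1): 2 [p0,p3], cum=2
Step 3: p0@ESC p1@ESC p2@(3,1) p3@ESC -> at (3,1): 1 [p2], cum=3
Step 4: p0@ESC p1@ESC p2@ESC p3@ESC -> at (3,1): 0 [-], cum=3
Total visits = 3

Answer: 3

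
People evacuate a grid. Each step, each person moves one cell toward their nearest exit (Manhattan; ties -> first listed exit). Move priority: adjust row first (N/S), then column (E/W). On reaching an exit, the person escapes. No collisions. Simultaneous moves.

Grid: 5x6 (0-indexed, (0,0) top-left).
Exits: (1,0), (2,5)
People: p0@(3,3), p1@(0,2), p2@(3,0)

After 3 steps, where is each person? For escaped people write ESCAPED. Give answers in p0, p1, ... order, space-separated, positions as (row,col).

Step 1: p0:(3,3)->(2,3) | p1:(0,2)->(1,2) | p2:(3,0)->(2,0)
Step 2: p0:(2,3)->(2,4) | p1:(1,2)->(1,1) | p2:(2,0)->(1,0)->EXIT
Step 3: p0:(2,4)->(2,5)->EXIT | p1:(1,1)->(1,0)->EXIT | p2:escaped

ESCAPED ESCAPED ESCAPED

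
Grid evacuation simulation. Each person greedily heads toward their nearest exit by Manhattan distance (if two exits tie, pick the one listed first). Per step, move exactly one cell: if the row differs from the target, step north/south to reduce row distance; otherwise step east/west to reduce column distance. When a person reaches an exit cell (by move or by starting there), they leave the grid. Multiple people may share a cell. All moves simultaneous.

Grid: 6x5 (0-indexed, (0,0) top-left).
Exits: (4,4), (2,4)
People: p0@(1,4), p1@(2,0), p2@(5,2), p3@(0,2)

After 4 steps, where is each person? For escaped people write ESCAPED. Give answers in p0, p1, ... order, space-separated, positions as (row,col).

Step 1: p0:(1,4)->(2,4)->EXIT | p1:(2,0)->(2,1) | p2:(5,2)->(4,2) | p3:(0,2)->(1,2)
Step 2: p0:escaped | p1:(2,1)->(2,2) | p2:(4,2)->(4,3) | p3:(1,2)->(2,2)
Step 3: p0:escaped | p1:(2,2)->(2,3) | p2:(4,3)->(4,4)->EXIT | p3:(2,2)->(2,3)
Step 4: p0:escaped | p1:(2,3)->(2,4)->EXIT | p2:escaped | p3:(2,3)->(2,4)->EXIT

ESCAPED ESCAPED ESCAPED ESCAPED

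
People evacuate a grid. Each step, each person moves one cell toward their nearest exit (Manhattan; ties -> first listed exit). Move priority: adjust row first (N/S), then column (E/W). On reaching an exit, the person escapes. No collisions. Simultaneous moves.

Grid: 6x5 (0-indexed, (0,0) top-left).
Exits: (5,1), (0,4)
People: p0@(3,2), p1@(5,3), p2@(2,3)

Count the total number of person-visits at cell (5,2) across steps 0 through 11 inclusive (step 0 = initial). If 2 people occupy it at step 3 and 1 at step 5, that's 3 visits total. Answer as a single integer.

Step 0: p0@(3,2) p1@(5,3) p2@(2,3) -> at (5,2): 0 [-], cum=0
Step 1: p0@(4,2) p1@(5,2) p2@(1,3) -> at (5,2): 1 [p1], cum=1
Step 2: p0@(5,2) p1@ESC p2@(0,3) -> at (5,2): 1 [p0], cum=2
Step 3: p0@ESC p1@ESC p2@ESC -> at (5,2): 0 [-], cum=2
Total visits = 2

Answer: 2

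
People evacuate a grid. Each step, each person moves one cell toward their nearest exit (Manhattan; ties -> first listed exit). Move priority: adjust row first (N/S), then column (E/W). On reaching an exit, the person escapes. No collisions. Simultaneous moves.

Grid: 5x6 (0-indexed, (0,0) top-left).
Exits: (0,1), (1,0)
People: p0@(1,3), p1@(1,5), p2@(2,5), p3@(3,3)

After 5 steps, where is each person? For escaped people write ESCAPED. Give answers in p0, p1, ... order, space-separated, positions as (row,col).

Step 1: p0:(1,3)->(0,3) | p1:(1,5)->(0,5) | p2:(2,5)->(1,5) | p3:(3,3)->(2,3)
Step 2: p0:(0,3)->(0,2) | p1:(0,5)->(0,4) | p2:(1,5)->(0,5) | p3:(2,3)->(1,3)
Step 3: p0:(0,2)->(0,1)->EXIT | p1:(0,4)->(0,3) | p2:(0,5)->(0,4) | p3:(1,3)->(0,3)
Step 4: p0:escaped | p1:(0,3)->(0,2) | p2:(0,4)->(0,3) | p3:(0,3)->(0,2)
Step 5: p0:escaped | p1:(0,2)->(0,1)->EXIT | p2:(0,3)->(0,2) | p3:(0,2)->(0,1)->EXIT

ESCAPED ESCAPED (0,2) ESCAPED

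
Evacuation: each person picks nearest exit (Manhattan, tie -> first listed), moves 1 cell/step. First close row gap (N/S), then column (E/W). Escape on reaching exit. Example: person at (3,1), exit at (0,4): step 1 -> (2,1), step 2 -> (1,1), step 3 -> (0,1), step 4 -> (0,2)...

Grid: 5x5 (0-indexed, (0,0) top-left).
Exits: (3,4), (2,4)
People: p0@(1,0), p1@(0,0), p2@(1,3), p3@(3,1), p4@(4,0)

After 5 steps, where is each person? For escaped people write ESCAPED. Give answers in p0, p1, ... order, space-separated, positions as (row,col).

Step 1: p0:(1,0)->(2,0) | p1:(0,0)->(1,0) | p2:(1,3)->(2,3) | p3:(3,1)->(3,2) | p4:(4,0)->(3,0)
Step 2: p0:(2,0)->(2,1) | p1:(1,0)->(2,0) | p2:(2,3)->(2,4)->EXIT | p3:(3,2)->(3,3) | p4:(3,0)->(3,1)
Step 3: p0:(2,1)->(2,2) | p1:(2,0)->(2,1) | p2:escaped | p3:(3,3)->(3,4)->EXIT | p4:(3,1)->(3,2)
Step 4: p0:(2,2)->(2,3) | p1:(2,1)->(2,2) | p2:escaped | p3:escaped | p4:(3,2)->(3,3)
Step 5: p0:(2,3)->(2,4)->EXIT | p1:(2,2)->(2,3) | p2:escaped | p3:escaped | p4:(3,3)->(3,4)->EXIT

ESCAPED (2,3) ESCAPED ESCAPED ESCAPED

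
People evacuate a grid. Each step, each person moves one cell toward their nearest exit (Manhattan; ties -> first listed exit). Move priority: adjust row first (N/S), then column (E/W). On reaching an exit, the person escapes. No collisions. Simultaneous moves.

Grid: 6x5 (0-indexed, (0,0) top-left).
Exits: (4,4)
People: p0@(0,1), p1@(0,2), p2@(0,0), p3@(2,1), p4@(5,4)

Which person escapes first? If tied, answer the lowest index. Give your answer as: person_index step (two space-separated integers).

Answer: 4 1

Derivation:
Step 1: p0:(0,1)->(1,1) | p1:(0,2)->(1,2) | p2:(0,0)->(1,0) | p3:(2,1)->(3,1) | p4:(5,4)->(4,4)->EXIT
Step 2: p0:(1,1)->(2,1) | p1:(1,2)->(2,2) | p2:(1,0)->(2,0) | p3:(3,1)->(4,1) | p4:escaped
Step 3: p0:(2,1)->(3,1) | p1:(2,2)->(3,2) | p2:(2,0)->(3,0) | p3:(4,1)->(4,2) | p4:escaped
Step 4: p0:(3,1)->(4,1) | p1:(3,2)->(4,2) | p2:(3,0)->(4,0) | p3:(4,2)->(4,3) | p4:escaped
Step 5: p0:(4,1)->(4,2) | p1:(4,2)->(4,3) | p2:(4,0)->(4,1) | p3:(4,3)->(4,4)->EXIT | p4:escaped
Step 6: p0:(4,2)->(4,3) | p1:(4,3)->(4,4)->EXIT | p2:(4,1)->(4,2) | p3:escaped | p4:escaped
Step 7: p0:(4,3)->(4,4)->EXIT | p1:escaped | p2:(4,2)->(4,3) | p3:escaped | p4:escaped
Step 8: p0:escaped | p1:escaped | p2:(4,3)->(4,4)->EXIT | p3:escaped | p4:escaped
Exit steps: [7, 6, 8, 5, 1]
First to escape: p4 at step 1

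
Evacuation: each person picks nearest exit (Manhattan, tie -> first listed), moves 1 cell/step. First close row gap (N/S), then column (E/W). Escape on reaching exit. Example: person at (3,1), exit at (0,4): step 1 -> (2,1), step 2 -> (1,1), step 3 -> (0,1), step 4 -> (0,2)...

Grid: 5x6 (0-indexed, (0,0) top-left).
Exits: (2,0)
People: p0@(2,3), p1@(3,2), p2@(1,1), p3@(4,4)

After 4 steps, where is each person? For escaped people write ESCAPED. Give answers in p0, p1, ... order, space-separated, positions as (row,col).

Step 1: p0:(2,3)->(2,2) | p1:(3,2)->(2,2) | p2:(1,1)->(2,1) | p3:(4,4)->(3,4)
Step 2: p0:(2,2)->(2,1) | p1:(2,2)->(2,1) | p2:(2,1)->(2,0)->EXIT | p3:(3,4)->(2,4)
Step 3: p0:(2,1)->(2,0)->EXIT | p1:(2,1)->(2,0)->EXIT | p2:escaped | p3:(2,4)->(2,3)
Step 4: p0:escaped | p1:escaped | p2:escaped | p3:(2,3)->(2,2)

ESCAPED ESCAPED ESCAPED (2,2)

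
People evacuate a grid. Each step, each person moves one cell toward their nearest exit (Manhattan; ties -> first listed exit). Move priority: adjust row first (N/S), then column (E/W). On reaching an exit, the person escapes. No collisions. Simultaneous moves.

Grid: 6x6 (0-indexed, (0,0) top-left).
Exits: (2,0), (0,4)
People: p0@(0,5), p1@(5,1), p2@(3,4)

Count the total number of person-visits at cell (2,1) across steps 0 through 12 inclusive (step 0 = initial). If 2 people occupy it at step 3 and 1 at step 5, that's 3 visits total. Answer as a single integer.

Step 0: p0@(0,5) p1@(5,1) p2@(3,4) -> at (2,1): 0 [-], cum=0
Step 1: p0@ESC p1@(4,1) p2@(2,4) -> at (2,1): 0 [-], cum=0
Step 2: p0@ESC p1@(3,1) p2@(1,4) -> at (2,1): 0 [-], cum=0
Step 3: p0@ESC p1@(2,1) p2@ESC -> at (2,1): 1 [p1], cum=1
Step 4: p0@ESC p1@ESC p2@ESC -> at (2,1): 0 [-], cum=1
Total visits = 1

Answer: 1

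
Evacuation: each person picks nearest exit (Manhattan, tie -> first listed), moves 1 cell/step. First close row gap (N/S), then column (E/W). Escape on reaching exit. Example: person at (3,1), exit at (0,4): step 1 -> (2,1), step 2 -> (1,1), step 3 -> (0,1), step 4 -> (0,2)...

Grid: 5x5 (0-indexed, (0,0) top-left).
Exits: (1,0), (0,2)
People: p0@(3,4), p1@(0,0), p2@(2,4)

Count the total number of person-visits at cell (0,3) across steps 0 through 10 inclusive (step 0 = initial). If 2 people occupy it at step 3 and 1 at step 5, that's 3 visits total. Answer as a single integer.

Answer: 2

Derivation:
Step 0: p0@(3,4) p1@(0,0) p2@(2,4) -> at (0,3): 0 [-], cum=0
Step 1: p0@(2,4) p1@ESC p2@(1,4) -> at (0,3): 0 [-], cum=0
Step 2: p0@(1,4) p1@ESC p2@(0,4) -> at (0,3): 0 [-], cum=0
Step 3: p0@(0,4) p1@ESC p2@(0,3) -> at (0,3): 1 [p2], cum=1
Step 4: p0@(0,3) p1@ESC p2@ESC -> at (0,3): 1 [p0], cum=2
Step 5: p0@ESC p1@ESC p2@ESC -> at (0,3): 0 [-], cum=2
Total visits = 2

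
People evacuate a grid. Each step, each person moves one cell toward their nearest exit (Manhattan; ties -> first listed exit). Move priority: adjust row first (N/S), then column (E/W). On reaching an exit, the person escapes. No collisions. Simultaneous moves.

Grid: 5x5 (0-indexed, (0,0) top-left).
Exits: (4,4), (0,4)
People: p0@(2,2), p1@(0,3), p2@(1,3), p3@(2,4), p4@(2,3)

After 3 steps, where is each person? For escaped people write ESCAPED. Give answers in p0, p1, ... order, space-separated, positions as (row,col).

Step 1: p0:(2,2)->(3,2) | p1:(0,3)->(0,4)->EXIT | p2:(1,3)->(0,3) | p3:(2,4)->(3,4) | p4:(2,3)->(3,3)
Step 2: p0:(3,2)->(4,2) | p1:escaped | p2:(0,3)->(0,4)->EXIT | p3:(3,4)->(4,4)->EXIT | p4:(3,3)->(4,3)
Step 3: p0:(4,2)->(4,3) | p1:escaped | p2:escaped | p3:escaped | p4:(4,3)->(4,4)->EXIT

(4,3) ESCAPED ESCAPED ESCAPED ESCAPED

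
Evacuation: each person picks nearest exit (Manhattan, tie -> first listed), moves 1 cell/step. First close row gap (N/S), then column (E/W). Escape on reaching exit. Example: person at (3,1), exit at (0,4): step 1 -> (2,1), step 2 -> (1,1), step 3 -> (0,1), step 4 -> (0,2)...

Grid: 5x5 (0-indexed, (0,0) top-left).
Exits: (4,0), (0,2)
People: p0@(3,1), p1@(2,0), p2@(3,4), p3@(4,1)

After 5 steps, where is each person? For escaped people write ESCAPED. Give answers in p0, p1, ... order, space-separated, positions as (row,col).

Step 1: p0:(3,1)->(4,1) | p1:(2,0)->(3,0) | p2:(3,4)->(4,4) | p3:(4,1)->(4,0)->EXIT
Step 2: p0:(4,1)->(4,0)->EXIT | p1:(3,0)->(4,0)->EXIT | p2:(4,4)->(4,3) | p3:escaped
Step 3: p0:escaped | p1:escaped | p2:(4,3)->(4,2) | p3:escaped
Step 4: p0:escaped | p1:escaped | p2:(4,2)->(4,1) | p3:escaped
Step 5: p0:escaped | p1:escaped | p2:(4,1)->(4,0)->EXIT | p3:escaped

ESCAPED ESCAPED ESCAPED ESCAPED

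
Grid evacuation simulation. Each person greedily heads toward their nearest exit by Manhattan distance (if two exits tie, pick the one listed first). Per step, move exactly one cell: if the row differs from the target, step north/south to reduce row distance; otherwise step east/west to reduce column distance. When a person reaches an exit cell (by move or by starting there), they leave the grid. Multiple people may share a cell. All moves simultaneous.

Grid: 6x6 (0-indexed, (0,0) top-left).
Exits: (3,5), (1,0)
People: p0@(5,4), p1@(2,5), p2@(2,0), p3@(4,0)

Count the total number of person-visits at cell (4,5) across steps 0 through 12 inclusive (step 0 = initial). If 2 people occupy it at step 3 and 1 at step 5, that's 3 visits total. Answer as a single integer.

Answer: 0

Derivation:
Step 0: p0@(5,4) p1@(2,5) p2@(2,0) p3@(4,0) -> at (4,5): 0 [-], cum=0
Step 1: p0@(4,4) p1@ESC p2@ESC p3@(3,0) -> at (4,5): 0 [-], cum=0
Step 2: p0@(3,4) p1@ESC p2@ESC p3@(2,0) -> at (4,5): 0 [-], cum=0
Step 3: p0@ESC p1@ESC p2@ESC p3@ESC -> at (4,5): 0 [-], cum=0
Total visits = 0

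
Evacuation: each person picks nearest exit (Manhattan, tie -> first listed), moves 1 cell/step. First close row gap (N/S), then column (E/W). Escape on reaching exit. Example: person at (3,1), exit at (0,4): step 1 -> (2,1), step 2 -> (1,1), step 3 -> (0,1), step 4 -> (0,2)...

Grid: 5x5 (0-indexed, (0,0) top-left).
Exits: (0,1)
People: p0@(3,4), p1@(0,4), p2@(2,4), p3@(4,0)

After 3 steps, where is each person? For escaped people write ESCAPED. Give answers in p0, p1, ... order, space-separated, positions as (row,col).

Step 1: p0:(3,4)->(2,4) | p1:(0,4)->(0,3) | p2:(2,4)->(1,4) | p3:(4,0)->(3,0)
Step 2: p0:(2,4)->(1,4) | p1:(0,3)->(0,2) | p2:(1,4)->(0,4) | p3:(3,0)->(2,0)
Step 3: p0:(1,4)->(0,4) | p1:(0,2)->(0,1)->EXIT | p2:(0,4)->(0,3) | p3:(2,0)->(1,0)

(0,4) ESCAPED (0,3) (1,0)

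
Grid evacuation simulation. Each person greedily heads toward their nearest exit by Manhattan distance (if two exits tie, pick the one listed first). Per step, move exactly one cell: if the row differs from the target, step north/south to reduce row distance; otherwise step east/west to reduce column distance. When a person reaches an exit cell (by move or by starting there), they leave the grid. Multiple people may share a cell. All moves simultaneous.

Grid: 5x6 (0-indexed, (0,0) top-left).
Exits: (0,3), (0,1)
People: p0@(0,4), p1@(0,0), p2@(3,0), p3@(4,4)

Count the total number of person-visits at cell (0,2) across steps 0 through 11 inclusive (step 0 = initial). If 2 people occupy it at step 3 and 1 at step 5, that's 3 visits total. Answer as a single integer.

Step 0: p0@(0,4) p1@(0,0) p2@(3,0) p3@(4,4) -> at (0,2): 0 [-], cum=0
Step 1: p0@ESC p1@ESC p2@(2,0) p3@(3,4) -> at (0,2): 0 [-], cum=0
Step 2: p0@ESC p1@ESC p2@(1,0) p3@(2,4) -> at (0,2): 0 [-], cum=0
Step 3: p0@ESC p1@ESC p2@(0,0) p3@(1,4) -> at (0,2): 0 [-], cum=0
Step 4: p0@ESC p1@ESC p2@ESC p3@(0,4) -> at (0,2): 0 [-], cum=0
Step 5: p0@ESC p1@ESC p2@ESC p3@ESC -> at (0,2): 0 [-], cum=0
Total visits = 0

Answer: 0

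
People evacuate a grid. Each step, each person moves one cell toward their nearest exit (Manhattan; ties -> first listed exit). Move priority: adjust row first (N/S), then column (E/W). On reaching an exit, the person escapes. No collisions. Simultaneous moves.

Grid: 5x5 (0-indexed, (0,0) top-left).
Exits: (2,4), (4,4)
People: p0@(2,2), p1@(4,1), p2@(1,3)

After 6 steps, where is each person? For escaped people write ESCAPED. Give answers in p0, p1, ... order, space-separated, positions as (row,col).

Step 1: p0:(2,2)->(2,3) | p1:(4,1)->(4,2) | p2:(1,3)->(2,3)
Step 2: p0:(2,3)->(2,4)->EXIT | p1:(4,2)->(4,3) | p2:(2,3)->(2,4)->EXIT
Step 3: p0:escaped | p1:(4,3)->(4,4)->EXIT | p2:escaped

ESCAPED ESCAPED ESCAPED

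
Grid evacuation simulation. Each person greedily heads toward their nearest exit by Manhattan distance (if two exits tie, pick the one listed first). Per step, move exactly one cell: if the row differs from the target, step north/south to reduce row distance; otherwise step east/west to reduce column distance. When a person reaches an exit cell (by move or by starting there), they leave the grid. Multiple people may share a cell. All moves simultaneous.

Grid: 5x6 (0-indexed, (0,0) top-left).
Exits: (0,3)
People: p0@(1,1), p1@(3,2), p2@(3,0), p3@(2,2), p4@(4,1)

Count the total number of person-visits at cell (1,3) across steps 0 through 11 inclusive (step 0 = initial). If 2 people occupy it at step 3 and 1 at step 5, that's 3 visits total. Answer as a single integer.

Step 0: p0@(1,1) p1@(3,2) p2@(3,0) p3@(2,2) p4@(4,1) -> at (1,3): 0 [-], cum=0
Step 1: p0@(0,1) p1@(2,2) p2@(2,0) p3@(1,2) p4@(3,1) -> at (1,3): 0 [-], cum=0
Step 2: p0@(0,2) p1@(1,2) p2@(1,0) p3@(0,2) p4@(2,1) -> at (1,3): 0 [-], cum=0
Step 3: p0@ESC p1@(0,2) p2@(0,0) p3@ESC p4@(1,1) -> at (1,3): 0 [-], cum=0
Step 4: p0@ESC p1@ESC p2@(0,1) p3@ESC p4@(0,1) -> at (1,3): 0 [-], cum=0
Step 5: p0@ESC p1@ESC p2@(0,2) p3@ESC p4@(0,2) -> at (1,3): 0 [-], cum=0
Step 6: p0@ESC p1@ESC p2@ESC p3@ESC p4@ESC -> at (1,3): 0 [-], cum=0
Total visits = 0

Answer: 0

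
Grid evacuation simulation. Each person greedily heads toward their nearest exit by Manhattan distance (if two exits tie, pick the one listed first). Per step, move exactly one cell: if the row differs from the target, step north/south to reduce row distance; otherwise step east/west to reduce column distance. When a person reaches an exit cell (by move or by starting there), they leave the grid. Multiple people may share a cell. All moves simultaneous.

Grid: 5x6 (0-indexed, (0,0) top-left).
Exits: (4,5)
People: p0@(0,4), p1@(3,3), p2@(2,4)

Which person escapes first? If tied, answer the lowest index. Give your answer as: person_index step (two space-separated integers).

Answer: 1 3

Derivation:
Step 1: p0:(0,4)->(1,4) | p1:(3,3)->(4,3) | p2:(2,4)->(3,4)
Step 2: p0:(1,4)->(2,4) | p1:(4,3)->(4,4) | p2:(3,4)->(4,4)
Step 3: p0:(2,4)->(3,4) | p1:(4,4)->(4,5)->EXIT | p2:(4,4)->(4,5)->EXIT
Step 4: p0:(3,4)->(4,4) | p1:escaped | p2:escaped
Step 5: p0:(4,4)->(4,5)->EXIT | p1:escaped | p2:escaped
Exit steps: [5, 3, 3]
First to escape: p1 at step 3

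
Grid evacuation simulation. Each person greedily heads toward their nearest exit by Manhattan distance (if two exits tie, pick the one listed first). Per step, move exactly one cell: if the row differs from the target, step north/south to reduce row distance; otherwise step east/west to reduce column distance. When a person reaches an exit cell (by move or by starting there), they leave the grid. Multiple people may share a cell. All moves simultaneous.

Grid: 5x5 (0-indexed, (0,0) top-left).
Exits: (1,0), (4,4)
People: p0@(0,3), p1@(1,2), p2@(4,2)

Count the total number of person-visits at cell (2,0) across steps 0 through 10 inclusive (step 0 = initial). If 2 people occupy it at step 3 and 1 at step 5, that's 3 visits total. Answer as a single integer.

Step 0: p0@(0,3) p1@(1,2) p2@(4,2) -> at (2,0): 0 [-], cum=0
Step 1: p0@(1,3) p1@(1,1) p2@(4,3) -> at (2,0): 0 [-], cum=0
Step 2: p0@(1,2) p1@ESC p2@ESC -> at (2,0): 0 [-], cum=0
Step 3: p0@(1,1) p1@ESC p2@ESC -> at (2,0): 0 [-], cum=0
Step 4: p0@ESC p1@ESC p2@ESC -> at (2,0): 0 [-], cum=0
Total visits = 0

Answer: 0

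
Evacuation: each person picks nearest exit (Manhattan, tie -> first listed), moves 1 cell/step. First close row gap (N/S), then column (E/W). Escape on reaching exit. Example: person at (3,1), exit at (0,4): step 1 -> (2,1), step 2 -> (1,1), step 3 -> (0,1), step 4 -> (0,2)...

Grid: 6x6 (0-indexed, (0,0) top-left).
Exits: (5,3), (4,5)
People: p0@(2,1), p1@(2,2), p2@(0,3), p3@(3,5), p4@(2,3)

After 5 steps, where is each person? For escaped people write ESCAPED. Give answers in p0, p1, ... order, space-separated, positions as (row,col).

Step 1: p0:(2,1)->(3,1) | p1:(2,2)->(3,2) | p2:(0,3)->(1,3) | p3:(3,5)->(4,5)->EXIT | p4:(2,3)->(3,3)
Step 2: p0:(3,1)->(4,1) | p1:(3,2)->(4,2) | p2:(1,3)->(2,3) | p3:escaped | p4:(3,3)->(4,3)
Step 3: p0:(4,1)->(5,1) | p1:(4,2)->(5,2) | p2:(2,3)->(3,3) | p3:escaped | p4:(4,3)->(5,3)->EXIT
Step 4: p0:(5,1)->(5,2) | p1:(5,2)->(5,3)->EXIT | p2:(3,3)->(4,3) | p3:escaped | p4:escaped
Step 5: p0:(5,2)->(5,3)->EXIT | p1:escaped | p2:(4,3)->(5,3)->EXIT | p3:escaped | p4:escaped

ESCAPED ESCAPED ESCAPED ESCAPED ESCAPED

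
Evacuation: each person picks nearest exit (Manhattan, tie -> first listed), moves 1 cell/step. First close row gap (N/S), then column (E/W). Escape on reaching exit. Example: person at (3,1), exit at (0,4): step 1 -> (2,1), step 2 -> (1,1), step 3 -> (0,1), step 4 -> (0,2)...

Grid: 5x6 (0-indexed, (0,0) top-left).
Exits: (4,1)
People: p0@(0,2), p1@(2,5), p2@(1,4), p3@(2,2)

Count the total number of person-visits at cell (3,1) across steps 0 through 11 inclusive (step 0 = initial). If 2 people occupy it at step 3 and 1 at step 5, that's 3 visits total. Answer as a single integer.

Step 0: p0@(0,2) p1@(2,5) p2@(1,4) p3@(2,2) -> at (3,1): 0 [-], cum=0
Step 1: p0@(1,2) p1@(3,5) p2@(2,4) p3@(3,2) -> at (3,1): 0 [-], cum=0
Step 2: p0@(2,2) p1@(4,5) p2@(3,4) p3@(4,2) -> at (3,1): 0 [-], cum=0
Step 3: p0@(3,2) p1@(4,4) p2@(4,4) p3@ESC -> at (3,1): 0 [-], cum=0
Step 4: p0@(4,2) p1@(4,3) p2@(4,3) p3@ESC -> at (3,1): 0 [-], cum=0
Step 5: p0@ESC p1@(4,2) p2@(4,2) p3@ESC -> at (3,1): 0 [-], cum=0
Step 6: p0@ESC p1@ESC p2@ESC p3@ESC -> at (3,1): 0 [-], cum=0
Total visits = 0

Answer: 0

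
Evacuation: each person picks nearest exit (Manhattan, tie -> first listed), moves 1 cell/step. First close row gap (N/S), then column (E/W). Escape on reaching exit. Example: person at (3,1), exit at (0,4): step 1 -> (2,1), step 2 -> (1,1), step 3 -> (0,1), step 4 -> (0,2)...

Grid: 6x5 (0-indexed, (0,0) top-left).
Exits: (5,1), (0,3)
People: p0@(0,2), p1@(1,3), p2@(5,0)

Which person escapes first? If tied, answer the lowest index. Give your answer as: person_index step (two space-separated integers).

Answer: 0 1

Derivation:
Step 1: p0:(0,2)->(0,3)->EXIT | p1:(1,3)->(0,3)->EXIT | p2:(5,0)->(5,1)->EXIT
Exit steps: [1, 1, 1]
First to escape: p0 at step 1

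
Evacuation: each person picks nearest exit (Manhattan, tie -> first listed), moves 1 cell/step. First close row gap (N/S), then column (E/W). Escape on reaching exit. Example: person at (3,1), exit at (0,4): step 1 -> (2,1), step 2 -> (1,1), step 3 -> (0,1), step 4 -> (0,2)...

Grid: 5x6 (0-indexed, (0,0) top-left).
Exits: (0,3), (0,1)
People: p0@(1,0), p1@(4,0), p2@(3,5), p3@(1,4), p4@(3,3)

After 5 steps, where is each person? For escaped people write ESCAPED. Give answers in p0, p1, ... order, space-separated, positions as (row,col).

Step 1: p0:(1,0)->(0,0) | p1:(4,0)->(3,0) | p2:(3,5)->(2,5) | p3:(1,4)->(0,4) | p4:(3,3)->(2,3)
Step 2: p0:(0,0)->(0,1)->EXIT | p1:(3,0)->(2,0) | p2:(2,5)->(1,5) | p3:(0,4)->(0,3)->EXIT | p4:(2,3)->(1,3)
Step 3: p0:escaped | p1:(2,0)->(1,0) | p2:(1,5)->(0,5) | p3:escaped | p4:(1,3)->(0,3)->EXIT
Step 4: p0:escaped | p1:(1,0)->(0,0) | p2:(0,5)->(0,4) | p3:escaped | p4:escaped
Step 5: p0:escaped | p1:(0,0)->(0,1)->EXIT | p2:(0,4)->(0,3)->EXIT | p3:escaped | p4:escaped

ESCAPED ESCAPED ESCAPED ESCAPED ESCAPED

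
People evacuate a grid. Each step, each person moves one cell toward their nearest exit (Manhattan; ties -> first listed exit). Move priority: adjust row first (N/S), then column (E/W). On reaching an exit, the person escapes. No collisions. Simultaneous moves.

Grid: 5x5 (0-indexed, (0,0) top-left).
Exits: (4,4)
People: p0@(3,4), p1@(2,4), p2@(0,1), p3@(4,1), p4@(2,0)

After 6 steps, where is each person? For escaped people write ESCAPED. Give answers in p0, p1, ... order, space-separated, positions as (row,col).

Step 1: p0:(3,4)->(4,4)->EXIT | p1:(2,4)->(3,4) | p2:(0,1)->(1,1) | p3:(4,1)->(4,2) | p4:(2,0)->(3,0)
Step 2: p0:escaped | p1:(3,4)->(4,4)->EXIT | p2:(1,1)->(2,1) | p3:(4,2)->(4,3) | p4:(3,0)->(4,0)
Step 3: p0:escaped | p1:escaped | p2:(2,1)->(3,1) | p3:(4,3)->(4,4)->EXIT | p4:(4,0)->(4,1)
Step 4: p0:escaped | p1:escaped | p2:(3,1)->(4,1) | p3:escaped | p4:(4,1)->(4,2)
Step 5: p0:escaped | p1:escaped | p2:(4,1)->(4,2) | p3:escaped | p4:(4,2)->(4,3)
Step 6: p0:escaped | p1:escaped | p2:(4,2)->(4,3) | p3:escaped | p4:(4,3)->(4,4)->EXIT

ESCAPED ESCAPED (4,3) ESCAPED ESCAPED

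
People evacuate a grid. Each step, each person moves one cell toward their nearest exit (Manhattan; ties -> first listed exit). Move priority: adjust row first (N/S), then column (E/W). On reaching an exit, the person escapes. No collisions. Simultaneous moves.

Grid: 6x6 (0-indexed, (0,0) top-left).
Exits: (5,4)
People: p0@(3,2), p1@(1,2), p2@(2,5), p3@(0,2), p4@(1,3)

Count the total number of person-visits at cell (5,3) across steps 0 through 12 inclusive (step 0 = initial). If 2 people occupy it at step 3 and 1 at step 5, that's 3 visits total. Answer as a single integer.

Answer: 4

Derivation:
Step 0: p0@(3,2) p1@(1,2) p2@(2,5) p3@(0,2) p4@(1,3) -> at (5,3): 0 [-], cum=0
Step 1: p0@(4,2) p1@(2,2) p2@(3,5) p3@(1,2) p4@(2,3) -> at (5,3): 0 [-], cum=0
Step 2: p0@(5,2) p1@(3,2) p2@(4,5) p3@(2,2) p4@(3,3) -> at (5,3): 0 [-], cum=0
Step 3: p0@(5,3) p1@(4,2) p2@(5,5) p3@(3,2) p4@(4,3) -> at (5,3): 1 [p0], cum=1
Step 4: p0@ESC p1@(5,2) p2@ESC p3@(4,2) p4@(5,3) -> at (5,3): 1 [p4], cum=2
Step 5: p0@ESC p1@(5,3) p2@ESC p3@(5,2) p4@ESC -> at (5,3): 1 [p1], cum=3
Step 6: p0@ESC p1@ESC p2@ESC p3@(5,3) p4@ESC -> at (5,3): 1 [p3], cum=4
Step 7: p0@ESC p1@ESC p2@ESC p3@ESC p4@ESC -> at (5,3): 0 [-], cum=4
Total visits = 4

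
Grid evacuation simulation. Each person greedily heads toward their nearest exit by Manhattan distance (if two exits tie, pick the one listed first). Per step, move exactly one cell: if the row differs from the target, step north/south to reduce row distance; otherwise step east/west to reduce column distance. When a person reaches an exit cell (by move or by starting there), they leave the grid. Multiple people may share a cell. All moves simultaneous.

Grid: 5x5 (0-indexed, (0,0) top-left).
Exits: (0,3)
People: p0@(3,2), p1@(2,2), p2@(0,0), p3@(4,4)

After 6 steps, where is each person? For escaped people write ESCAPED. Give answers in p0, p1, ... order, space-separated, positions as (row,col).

Step 1: p0:(3,2)->(2,2) | p1:(2,2)->(1,2) | p2:(0,0)->(0,1) | p3:(4,4)->(3,4)
Step 2: p0:(2,2)->(1,2) | p1:(1,2)->(0,2) | p2:(0,1)->(0,2) | p3:(3,4)->(2,4)
Step 3: p0:(1,2)->(0,2) | p1:(0,2)->(0,3)->EXIT | p2:(0,2)->(0,3)->EXIT | p3:(2,4)->(1,4)
Step 4: p0:(0,2)->(0,3)->EXIT | p1:escaped | p2:escaped | p3:(1,4)->(0,4)
Step 5: p0:escaped | p1:escaped | p2:escaped | p3:(0,4)->(0,3)->EXIT

ESCAPED ESCAPED ESCAPED ESCAPED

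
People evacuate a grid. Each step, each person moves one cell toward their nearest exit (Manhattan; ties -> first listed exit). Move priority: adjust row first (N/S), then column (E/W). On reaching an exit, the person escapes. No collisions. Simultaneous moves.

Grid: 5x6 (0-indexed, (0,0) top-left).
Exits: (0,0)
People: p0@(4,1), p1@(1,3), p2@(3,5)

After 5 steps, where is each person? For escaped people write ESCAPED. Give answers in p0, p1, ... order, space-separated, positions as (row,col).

Step 1: p0:(4,1)->(3,1) | p1:(1,3)->(0,3) | p2:(3,5)->(2,5)
Step 2: p0:(3,1)->(2,1) | p1:(0,3)->(0,2) | p2:(2,5)->(1,5)
Step 3: p0:(2,1)->(1,1) | p1:(0,2)->(0,1) | p2:(1,5)->(0,5)
Step 4: p0:(1,1)->(0,1) | p1:(0,1)->(0,0)->EXIT | p2:(0,5)->(0,4)
Step 5: p0:(0,1)->(0,0)->EXIT | p1:escaped | p2:(0,4)->(0,3)

ESCAPED ESCAPED (0,3)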